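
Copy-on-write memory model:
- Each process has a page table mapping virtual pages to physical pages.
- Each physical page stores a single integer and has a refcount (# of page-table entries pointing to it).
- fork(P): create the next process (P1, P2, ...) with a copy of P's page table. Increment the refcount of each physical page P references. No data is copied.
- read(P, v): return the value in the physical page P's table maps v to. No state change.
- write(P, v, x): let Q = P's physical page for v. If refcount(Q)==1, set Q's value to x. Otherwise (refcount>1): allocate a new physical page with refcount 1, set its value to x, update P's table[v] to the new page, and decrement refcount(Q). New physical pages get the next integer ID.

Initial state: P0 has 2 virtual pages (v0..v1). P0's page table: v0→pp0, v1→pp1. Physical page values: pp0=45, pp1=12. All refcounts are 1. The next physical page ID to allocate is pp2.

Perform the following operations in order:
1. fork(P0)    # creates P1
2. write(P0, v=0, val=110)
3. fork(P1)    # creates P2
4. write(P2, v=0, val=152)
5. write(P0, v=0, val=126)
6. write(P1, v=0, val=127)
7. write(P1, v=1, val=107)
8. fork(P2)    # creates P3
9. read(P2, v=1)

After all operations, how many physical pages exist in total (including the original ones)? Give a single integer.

Answer: 5

Derivation:
Op 1: fork(P0) -> P1. 2 ppages; refcounts: pp0:2 pp1:2
Op 2: write(P0, v0, 110). refcount(pp0)=2>1 -> COPY to pp2. 3 ppages; refcounts: pp0:1 pp1:2 pp2:1
Op 3: fork(P1) -> P2. 3 ppages; refcounts: pp0:2 pp1:3 pp2:1
Op 4: write(P2, v0, 152). refcount(pp0)=2>1 -> COPY to pp3. 4 ppages; refcounts: pp0:1 pp1:3 pp2:1 pp3:1
Op 5: write(P0, v0, 126). refcount(pp2)=1 -> write in place. 4 ppages; refcounts: pp0:1 pp1:3 pp2:1 pp3:1
Op 6: write(P1, v0, 127). refcount(pp0)=1 -> write in place. 4 ppages; refcounts: pp0:1 pp1:3 pp2:1 pp3:1
Op 7: write(P1, v1, 107). refcount(pp1)=3>1 -> COPY to pp4. 5 ppages; refcounts: pp0:1 pp1:2 pp2:1 pp3:1 pp4:1
Op 8: fork(P2) -> P3. 5 ppages; refcounts: pp0:1 pp1:3 pp2:1 pp3:2 pp4:1
Op 9: read(P2, v1) -> 12. No state change.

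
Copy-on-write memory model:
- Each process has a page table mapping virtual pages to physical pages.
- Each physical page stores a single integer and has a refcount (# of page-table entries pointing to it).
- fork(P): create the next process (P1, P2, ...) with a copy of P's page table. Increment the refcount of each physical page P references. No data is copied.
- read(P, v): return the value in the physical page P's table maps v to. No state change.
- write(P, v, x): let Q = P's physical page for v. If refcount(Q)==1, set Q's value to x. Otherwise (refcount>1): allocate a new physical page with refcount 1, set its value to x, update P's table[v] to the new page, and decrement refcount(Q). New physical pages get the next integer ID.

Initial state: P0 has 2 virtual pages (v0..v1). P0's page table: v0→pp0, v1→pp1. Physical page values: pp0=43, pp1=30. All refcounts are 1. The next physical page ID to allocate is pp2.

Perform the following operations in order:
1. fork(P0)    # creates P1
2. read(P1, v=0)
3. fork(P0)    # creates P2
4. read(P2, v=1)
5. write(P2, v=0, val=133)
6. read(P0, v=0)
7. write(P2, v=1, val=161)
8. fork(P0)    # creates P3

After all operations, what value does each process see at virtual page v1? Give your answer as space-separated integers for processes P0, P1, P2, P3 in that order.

Answer: 30 30 161 30

Derivation:
Op 1: fork(P0) -> P1. 2 ppages; refcounts: pp0:2 pp1:2
Op 2: read(P1, v0) -> 43. No state change.
Op 3: fork(P0) -> P2. 2 ppages; refcounts: pp0:3 pp1:3
Op 4: read(P2, v1) -> 30. No state change.
Op 5: write(P2, v0, 133). refcount(pp0)=3>1 -> COPY to pp2. 3 ppages; refcounts: pp0:2 pp1:3 pp2:1
Op 6: read(P0, v0) -> 43. No state change.
Op 7: write(P2, v1, 161). refcount(pp1)=3>1 -> COPY to pp3. 4 ppages; refcounts: pp0:2 pp1:2 pp2:1 pp3:1
Op 8: fork(P0) -> P3. 4 ppages; refcounts: pp0:3 pp1:3 pp2:1 pp3:1
P0: v1 -> pp1 = 30
P1: v1 -> pp1 = 30
P2: v1 -> pp3 = 161
P3: v1 -> pp1 = 30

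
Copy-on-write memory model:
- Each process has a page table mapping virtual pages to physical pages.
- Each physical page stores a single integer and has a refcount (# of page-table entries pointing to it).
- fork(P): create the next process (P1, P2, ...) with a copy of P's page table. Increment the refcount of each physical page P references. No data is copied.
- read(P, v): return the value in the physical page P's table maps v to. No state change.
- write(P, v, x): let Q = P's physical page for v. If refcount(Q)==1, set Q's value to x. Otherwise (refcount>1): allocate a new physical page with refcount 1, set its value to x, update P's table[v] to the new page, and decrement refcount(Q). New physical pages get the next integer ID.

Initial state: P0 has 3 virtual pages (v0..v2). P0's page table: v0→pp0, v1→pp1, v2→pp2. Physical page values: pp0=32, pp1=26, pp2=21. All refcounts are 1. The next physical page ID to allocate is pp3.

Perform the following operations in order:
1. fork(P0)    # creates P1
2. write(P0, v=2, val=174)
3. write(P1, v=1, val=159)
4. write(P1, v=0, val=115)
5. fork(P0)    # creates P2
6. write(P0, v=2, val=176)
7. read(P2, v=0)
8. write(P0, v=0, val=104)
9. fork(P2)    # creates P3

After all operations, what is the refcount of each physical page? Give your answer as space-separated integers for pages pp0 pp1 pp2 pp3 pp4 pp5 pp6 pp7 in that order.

Answer: 2 3 1 2 1 1 1 1

Derivation:
Op 1: fork(P0) -> P1. 3 ppages; refcounts: pp0:2 pp1:2 pp2:2
Op 2: write(P0, v2, 174). refcount(pp2)=2>1 -> COPY to pp3. 4 ppages; refcounts: pp0:2 pp1:2 pp2:1 pp3:1
Op 3: write(P1, v1, 159). refcount(pp1)=2>1 -> COPY to pp4. 5 ppages; refcounts: pp0:2 pp1:1 pp2:1 pp3:1 pp4:1
Op 4: write(P1, v0, 115). refcount(pp0)=2>1 -> COPY to pp5. 6 ppages; refcounts: pp0:1 pp1:1 pp2:1 pp3:1 pp4:1 pp5:1
Op 5: fork(P0) -> P2. 6 ppages; refcounts: pp0:2 pp1:2 pp2:1 pp3:2 pp4:1 pp5:1
Op 6: write(P0, v2, 176). refcount(pp3)=2>1 -> COPY to pp6. 7 ppages; refcounts: pp0:2 pp1:2 pp2:1 pp3:1 pp4:1 pp5:1 pp6:1
Op 7: read(P2, v0) -> 32. No state change.
Op 8: write(P0, v0, 104). refcount(pp0)=2>1 -> COPY to pp7. 8 ppages; refcounts: pp0:1 pp1:2 pp2:1 pp3:1 pp4:1 pp5:1 pp6:1 pp7:1
Op 9: fork(P2) -> P3. 8 ppages; refcounts: pp0:2 pp1:3 pp2:1 pp3:2 pp4:1 pp5:1 pp6:1 pp7:1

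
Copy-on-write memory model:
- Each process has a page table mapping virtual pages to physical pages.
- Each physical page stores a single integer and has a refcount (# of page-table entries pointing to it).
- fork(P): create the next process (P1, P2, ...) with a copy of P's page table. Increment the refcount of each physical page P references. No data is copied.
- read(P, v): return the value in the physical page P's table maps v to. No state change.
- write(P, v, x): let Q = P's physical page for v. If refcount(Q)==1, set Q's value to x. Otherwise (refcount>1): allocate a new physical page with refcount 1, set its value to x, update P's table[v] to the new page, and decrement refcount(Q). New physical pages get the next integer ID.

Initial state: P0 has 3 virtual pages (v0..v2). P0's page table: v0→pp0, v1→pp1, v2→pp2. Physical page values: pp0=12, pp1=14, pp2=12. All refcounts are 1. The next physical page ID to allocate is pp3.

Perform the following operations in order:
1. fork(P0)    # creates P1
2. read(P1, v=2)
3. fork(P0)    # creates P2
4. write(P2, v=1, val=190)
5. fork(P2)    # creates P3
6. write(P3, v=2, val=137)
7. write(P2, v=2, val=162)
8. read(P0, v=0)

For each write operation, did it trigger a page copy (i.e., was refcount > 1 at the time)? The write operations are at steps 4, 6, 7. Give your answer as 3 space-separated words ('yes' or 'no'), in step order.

Op 1: fork(P0) -> P1. 3 ppages; refcounts: pp0:2 pp1:2 pp2:2
Op 2: read(P1, v2) -> 12. No state change.
Op 3: fork(P0) -> P2. 3 ppages; refcounts: pp0:3 pp1:3 pp2:3
Op 4: write(P2, v1, 190). refcount(pp1)=3>1 -> COPY to pp3. 4 ppages; refcounts: pp0:3 pp1:2 pp2:3 pp3:1
Op 5: fork(P2) -> P3. 4 ppages; refcounts: pp0:4 pp1:2 pp2:4 pp3:2
Op 6: write(P3, v2, 137). refcount(pp2)=4>1 -> COPY to pp4. 5 ppages; refcounts: pp0:4 pp1:2 pp2:3 pp3:2 pp4:1
Op 7: write(P2, v2, 162). refcount(pp2)=3>1 -> COPY to pp5. 6 ppages; refcounts: pp0:4 pp1:2 pp2:2 pp3:2 pp4:1 pp5:1
Op 8: read(P0, v0) -> 12. No state change.

yes yes yes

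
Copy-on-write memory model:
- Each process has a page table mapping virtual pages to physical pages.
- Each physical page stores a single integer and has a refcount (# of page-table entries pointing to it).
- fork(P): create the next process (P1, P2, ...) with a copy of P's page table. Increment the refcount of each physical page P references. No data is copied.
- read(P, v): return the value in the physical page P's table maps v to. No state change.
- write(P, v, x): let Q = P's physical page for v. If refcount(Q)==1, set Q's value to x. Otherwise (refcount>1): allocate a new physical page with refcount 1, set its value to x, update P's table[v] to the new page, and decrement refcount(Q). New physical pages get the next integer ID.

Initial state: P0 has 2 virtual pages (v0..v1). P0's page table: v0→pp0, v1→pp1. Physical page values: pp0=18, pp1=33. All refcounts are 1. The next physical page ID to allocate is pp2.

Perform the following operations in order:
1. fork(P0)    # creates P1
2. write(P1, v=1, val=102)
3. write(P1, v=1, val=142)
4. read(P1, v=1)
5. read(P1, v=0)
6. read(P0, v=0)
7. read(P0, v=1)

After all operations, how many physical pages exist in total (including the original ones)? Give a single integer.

Op 1: fork(P0) -> P1. 2 ppages; refcounts: pp0:2 pp1:2
Op 2: write(P1, v1, 102). refcount(pp1)=2>1 -> COPY to pp2. 3 ppages; refcounts: pp0:2 pp1:1 pp2:1
Op 3: write(P1, v1, 142). refcount(pp2)=1 -> write in place. 3 ppages; refcounts: pp0:2 pp1:1 pp2:1
Op 4: read(P1, v1) -> 142. No state change.
Op 5: read(P1, v0) -> 18. No state change.
Op 6: read(P0, v0) -> 18. No state change.
Op 7: read(P0, v1) -> 33. No state change.

Answer: 3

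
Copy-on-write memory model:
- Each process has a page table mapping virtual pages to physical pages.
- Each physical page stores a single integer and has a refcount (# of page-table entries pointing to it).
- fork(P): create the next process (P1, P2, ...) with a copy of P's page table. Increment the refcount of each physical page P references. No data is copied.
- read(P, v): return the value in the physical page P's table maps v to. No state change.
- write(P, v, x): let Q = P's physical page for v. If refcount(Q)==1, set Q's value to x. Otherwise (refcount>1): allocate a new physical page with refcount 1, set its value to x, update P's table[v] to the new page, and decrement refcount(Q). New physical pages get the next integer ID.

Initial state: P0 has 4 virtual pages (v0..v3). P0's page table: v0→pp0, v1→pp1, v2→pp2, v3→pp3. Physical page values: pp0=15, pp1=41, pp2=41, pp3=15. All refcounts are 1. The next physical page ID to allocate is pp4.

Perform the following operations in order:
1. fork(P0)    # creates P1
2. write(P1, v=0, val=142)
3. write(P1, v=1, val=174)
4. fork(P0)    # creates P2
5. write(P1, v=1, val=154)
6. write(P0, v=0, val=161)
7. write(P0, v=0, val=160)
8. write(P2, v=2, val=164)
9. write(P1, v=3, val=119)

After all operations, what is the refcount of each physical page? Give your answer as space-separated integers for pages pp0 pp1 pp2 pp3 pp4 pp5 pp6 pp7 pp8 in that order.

Op 1: fork(P0) -> P1. 4 ppages; refcounts: pp0:2 pp1:2 pp2:2 pp3:2
Op 2: write(P1, v0, 142). refcount(pp0)=2>1 -> COPY to pp4. 5 ppages; refcounts: pp0:1 pp1:2 pp2:2 pp3:2 pp4:1
Op 3: write(P1, v1, 174). refcount(pp1)=2>1 -> COPY to pp5. 6 ppages; refcounts: pp0:1 pp1:1 pp2:2 pp3:2 pp4:1 pp5:1
Op 4: fork(P0) -> P2. 6 ppages; refcounts: pp0:2 pp1:2 pp2:3 pp3:3 pp4:1 pp5:1
Op 5: write(P1, v1, 154). refcount(pp5)=1 -> write in place. 6 ppages; refcounts: pp0:2 pp1:2 pp2:3 pp3:3 pp4:1 pp5:1
Op 6: write(P0, v0, 161). refcount(pp0)=2>1 -> COPY to pp6. 7 ppages; refcounts: pp0:1 pp1:2 pp2:3 pp3:3 pp4:1 pp5:1 pp6:1
Op 7: write(P0, v0, 160). refcount(pp6)=1 -> write in place. 7 ppages; refcounts: pp0:1 pp1:2 pp2:3 pp3:3 pp4:1 pp5:1 pp6:1
Op 8: write(P2, v2, 164). refcount(pp2)=3>1 -> COPY to pp7. 8 ppages; refcounts: pp0:1 pp1:2 pp2:2 pp3:3 pp4:1 pp5:1 pp6:1 pp7:1
Op 9: write(P1, v3, 119). refcount(pp3)=3>1 -> COPY to pp8. 9 ppages; refcounts: pp0:1 pp1:2 pp2:2 pp3:2 pp4:1 pp5:1 pp6:1 pp7:1 pp8:1

Answer: 1 2 2 2 1 1 1 1 1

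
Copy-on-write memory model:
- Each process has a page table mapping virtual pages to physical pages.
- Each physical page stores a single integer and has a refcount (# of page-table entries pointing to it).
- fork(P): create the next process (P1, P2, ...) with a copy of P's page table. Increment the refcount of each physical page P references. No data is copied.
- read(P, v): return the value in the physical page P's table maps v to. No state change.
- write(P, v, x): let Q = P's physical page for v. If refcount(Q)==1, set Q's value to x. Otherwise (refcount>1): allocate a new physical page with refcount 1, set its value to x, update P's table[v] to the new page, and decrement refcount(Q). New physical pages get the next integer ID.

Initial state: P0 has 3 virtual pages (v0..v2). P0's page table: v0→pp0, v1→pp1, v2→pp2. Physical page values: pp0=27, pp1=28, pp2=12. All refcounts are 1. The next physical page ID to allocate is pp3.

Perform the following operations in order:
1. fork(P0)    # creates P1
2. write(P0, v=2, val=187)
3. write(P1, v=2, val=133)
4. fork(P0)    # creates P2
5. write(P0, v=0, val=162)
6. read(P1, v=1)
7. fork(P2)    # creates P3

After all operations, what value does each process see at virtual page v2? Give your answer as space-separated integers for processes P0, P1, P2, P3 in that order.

Answer: 187 133 187 187

Derivation:
Op 1: fork(P0) -> P1. 3 ppages; refcounts: pp0:2 pp1:2 pp2:2
Op 2: write(P0, v2, 187). refcount(pp2)=2>1 -> COPY to pp3. 4 ppages; refcounts: pp0:2 pp1:2 pp2:1 pp3:1
Op 3: write(P1, v2, 133). refcount(pp2)=1 -> write in place. 4 ppages; refcounts: pp0:2 pp1:2 pp2:1 pp3:1
Op 4: fork(P0) -> P2. 4 ppages; refcounts: pp0:3 pp1:3 pp2:1 pp3:2
Op 5: write(P0, v0, 162). refcount(pp0)=3>1 -> COPY to pp4. 5 ppages; refcounts: pp0:2 pp1:3 pp2:1 pp3:2 pp4:1
Op 6: read(P1, v1) -> 28. No state change.
Op 7: fork(P2) -> P3. 5 ppages; refcounts: pp0:3 pp1:4 pp2:1 pp3:3 pp4:1
P0: v2 -> pp3 = 187
P1: v2 -> pp2 = 133
P2: v2 -> pp3 = 187
P3: v2 -> pp3 = 187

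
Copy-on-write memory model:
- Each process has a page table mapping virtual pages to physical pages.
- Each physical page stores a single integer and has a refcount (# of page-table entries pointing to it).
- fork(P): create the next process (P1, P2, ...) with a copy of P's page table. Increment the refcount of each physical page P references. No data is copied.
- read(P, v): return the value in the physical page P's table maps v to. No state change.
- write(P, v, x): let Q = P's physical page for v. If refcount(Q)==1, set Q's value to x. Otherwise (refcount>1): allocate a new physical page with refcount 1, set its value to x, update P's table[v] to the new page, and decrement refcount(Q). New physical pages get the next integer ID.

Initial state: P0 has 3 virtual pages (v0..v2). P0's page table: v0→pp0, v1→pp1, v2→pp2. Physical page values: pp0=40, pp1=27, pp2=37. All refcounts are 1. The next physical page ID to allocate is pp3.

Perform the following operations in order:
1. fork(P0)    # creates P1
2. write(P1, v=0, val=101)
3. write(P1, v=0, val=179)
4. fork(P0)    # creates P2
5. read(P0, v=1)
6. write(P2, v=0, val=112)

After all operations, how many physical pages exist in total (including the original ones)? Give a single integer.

Op 1: fork(P0) -> P1. 3 ppages; refcounts: pp0:2 pp1:2 pp2:2
Op 2: write(P1, v0, 101). refcount(pp0)=2>1 -> COPY to pp3. 4 ppages; refcounts: pp0:1 pp1:2 pp2:2 pp3:1
Op 3: write(P1, v0, 179). refcount(pp3)=1 -> write in place. 4 ppages; refcounts: pp0:1 pp1:2 pp2:2 pp3:1
Op 4: fork(P0) -> P2. 4 ppages; refcounts: pp0:2 pp1:3 pp2:3 pp3:1
Op 5: read(P0, v1) -> 27. No state change.
Op 6: write(P2, v0, 112). refcount(pp0)=2>1 -> COPY to pp4. 5 ppages; refcounts: pp0:1 pp1:3 pp2:3 pp3:1 pp4:1

Answer: 5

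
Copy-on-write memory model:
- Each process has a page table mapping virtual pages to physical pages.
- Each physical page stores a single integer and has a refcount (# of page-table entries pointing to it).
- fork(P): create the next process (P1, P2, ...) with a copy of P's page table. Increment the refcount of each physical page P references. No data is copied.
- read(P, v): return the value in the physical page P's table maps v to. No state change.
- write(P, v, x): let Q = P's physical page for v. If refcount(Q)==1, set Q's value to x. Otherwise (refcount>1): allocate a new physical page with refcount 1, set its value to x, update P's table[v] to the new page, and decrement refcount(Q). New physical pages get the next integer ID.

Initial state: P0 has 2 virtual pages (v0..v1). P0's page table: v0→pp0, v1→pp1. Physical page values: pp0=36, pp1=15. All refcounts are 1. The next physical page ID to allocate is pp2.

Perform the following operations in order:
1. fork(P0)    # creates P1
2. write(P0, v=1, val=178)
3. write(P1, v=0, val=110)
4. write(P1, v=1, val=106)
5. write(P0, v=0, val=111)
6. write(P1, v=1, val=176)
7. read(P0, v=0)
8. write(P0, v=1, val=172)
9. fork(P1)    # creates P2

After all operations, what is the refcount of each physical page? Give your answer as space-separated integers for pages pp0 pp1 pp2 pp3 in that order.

Op 1: fork(P0) -> P1. 2 ppages; refcounts: pp0:2 pp1:2
Op 2: write(P0, v1, 178). refcount(pp1)=2>1 -> COPY to pp2. 3 ppages; refcounts: pp0:2 pp1:1 pp2:1
Op 3: write(P1, v0, 110). refcount(pp0)=2>1 -> COPY to pp3. 4 ppages; refcounts: pp0:1 pp1:1 pp2:1 pp3:1
Op 4: write(P1, v1, 106). refcount(pp1)=1 -> write in place. 4 ppages; refcounts: pp0:1 pp1:1 pp2:1 pp3:1
Op 5: write(P0, v0, 111). refcount(pp0)=1 -> write in place. 4 ppages; refcounts: pp0:1 pp1:1 pp2:1 pp3:1
Op 6: write(P1, v1, 176). refcount(pp1)=1 -> write in place. 4 ppages; refcounts: pp0:1 pp1:1 pp2:1 pp3:1
Op 7: read(P0, v0) -> 111. No state change.
Op 8: write(P0, v1, 172). refcount(pp2)=1 -> write in place. 4 ppages; refcounts: pp0:1 pp1:1 pp2:1 pp3:1
Op 9: fork(P1) -> P2. 4 ppages; refcounts: pp0:1 pp1:2 pp2:1 pp3:2

Answer: 1 2 1 2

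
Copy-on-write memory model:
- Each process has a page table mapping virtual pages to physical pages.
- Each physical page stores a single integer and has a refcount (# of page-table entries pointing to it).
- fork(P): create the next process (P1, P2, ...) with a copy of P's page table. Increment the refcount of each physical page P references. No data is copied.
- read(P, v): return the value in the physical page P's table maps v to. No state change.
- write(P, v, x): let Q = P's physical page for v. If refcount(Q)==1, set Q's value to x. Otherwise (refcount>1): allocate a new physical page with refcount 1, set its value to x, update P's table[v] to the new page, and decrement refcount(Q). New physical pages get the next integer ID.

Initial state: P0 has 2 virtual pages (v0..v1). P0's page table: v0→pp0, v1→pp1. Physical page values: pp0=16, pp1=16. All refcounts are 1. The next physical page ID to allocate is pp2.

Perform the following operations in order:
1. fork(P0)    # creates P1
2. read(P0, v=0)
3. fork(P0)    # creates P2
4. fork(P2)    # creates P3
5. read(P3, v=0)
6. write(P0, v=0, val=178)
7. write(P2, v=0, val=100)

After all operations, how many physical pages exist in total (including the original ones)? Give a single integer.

Op 1: fork(P0) -> P1. 2 ppages; refcounts: pp0:2 pp1:2
Op 2: read(P0, v0) -> 16. No state change.
Op 3: fork(P0) -> P2. 2 ppages; refcounts: pp0:3 pp1:3
Op 4: fork(P2) -> P3. 2 ppages; refcounts: pp0:4 pp1:4
Op 5: read(P3, v0) -> 16. No state change.
Op 6: write(P0, v0, 178). refcount(pp0)=4>1 -> COPY to pp2. 3 ppages; refcounts: pp0:3 pp1:4 pp2:1
Op 7: write(P2, v0, 100). refcount(pp0)=3>1 -> COPY to pp3. 4 ppages; refcounts: pp0:2 pp1:4 pp2:1 pp3:1

Answer: 4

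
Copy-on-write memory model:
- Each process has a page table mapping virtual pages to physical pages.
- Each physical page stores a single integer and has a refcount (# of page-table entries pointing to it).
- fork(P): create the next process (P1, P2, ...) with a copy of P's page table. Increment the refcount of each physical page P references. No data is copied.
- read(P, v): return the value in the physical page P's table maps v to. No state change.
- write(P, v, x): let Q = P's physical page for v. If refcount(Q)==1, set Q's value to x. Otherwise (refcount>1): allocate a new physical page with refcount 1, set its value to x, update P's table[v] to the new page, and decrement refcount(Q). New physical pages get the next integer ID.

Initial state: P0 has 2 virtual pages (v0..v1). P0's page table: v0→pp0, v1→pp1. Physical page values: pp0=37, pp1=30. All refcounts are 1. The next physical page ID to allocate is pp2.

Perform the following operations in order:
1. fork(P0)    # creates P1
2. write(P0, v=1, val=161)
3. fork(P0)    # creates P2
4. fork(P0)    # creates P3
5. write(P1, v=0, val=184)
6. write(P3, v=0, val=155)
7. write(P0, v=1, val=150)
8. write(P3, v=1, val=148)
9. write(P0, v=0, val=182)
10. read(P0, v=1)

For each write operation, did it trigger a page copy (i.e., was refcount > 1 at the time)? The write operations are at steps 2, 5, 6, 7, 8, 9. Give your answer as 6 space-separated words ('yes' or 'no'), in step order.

Op 1: fork(P0) -> P1. 2 ppages; refcounts: pp0:2 pp1:2
Op 2: write(P0, v1, 161). refcount(pp1)=2>1 -> COPY to pp2. 3 ppages; refcounts: pp0:2 pp1:1 pp2:1
Op 3: fork(P0) -> P2. 3 ppages; refcounts: pp0:3 pp1:1 pp2:2
Op 4: fork(P0) -> P3. 3 ppages; refcounts: pp0:4 pp1:1 pp2:3
Op 5: write(P1, v0, 184). refcount(pp0)=4>1 -> COPY to pp3. 4 ppages; refcounts: pp0:3 pp1:1 pp2:3 pp3:1
Op 6: write(P3, v0, 155). refcount(pp0)=3>1 -> COPY to pp4. 5 ppages; refcounts: pp0:2 pp1:1 pp2:3 pp3:1 pp4:1
Op 7: write(P0, v1, 150). refcount(pp2)=3>1 -> COPY to pp5. 6 ppages; refcounts: pp0:2 pp1:1 pp2:2 pp3:1 pp4:1 pp5:1
Op 8: write(P3, v1, 148). refcount(pp2)=2>1 -> COPY to pp6. 7 ppages; refcounts: pp0:2 pp1:1 pp2:1 pp3:1 pp4:1 pp5:1 pp6:1
Op 9: write(P0, v0, 182). refcount(pp0)=2>1 -> COPY to pp7. 8 ppages; refcounts: pp0:1 pp1:1 pp2:1 pp3:1 pp4:1 pp5:1 pp6:1 pp7:1
Op 10: read(P0, v1) -> 150. No state change.

yes yes yes yes yes yes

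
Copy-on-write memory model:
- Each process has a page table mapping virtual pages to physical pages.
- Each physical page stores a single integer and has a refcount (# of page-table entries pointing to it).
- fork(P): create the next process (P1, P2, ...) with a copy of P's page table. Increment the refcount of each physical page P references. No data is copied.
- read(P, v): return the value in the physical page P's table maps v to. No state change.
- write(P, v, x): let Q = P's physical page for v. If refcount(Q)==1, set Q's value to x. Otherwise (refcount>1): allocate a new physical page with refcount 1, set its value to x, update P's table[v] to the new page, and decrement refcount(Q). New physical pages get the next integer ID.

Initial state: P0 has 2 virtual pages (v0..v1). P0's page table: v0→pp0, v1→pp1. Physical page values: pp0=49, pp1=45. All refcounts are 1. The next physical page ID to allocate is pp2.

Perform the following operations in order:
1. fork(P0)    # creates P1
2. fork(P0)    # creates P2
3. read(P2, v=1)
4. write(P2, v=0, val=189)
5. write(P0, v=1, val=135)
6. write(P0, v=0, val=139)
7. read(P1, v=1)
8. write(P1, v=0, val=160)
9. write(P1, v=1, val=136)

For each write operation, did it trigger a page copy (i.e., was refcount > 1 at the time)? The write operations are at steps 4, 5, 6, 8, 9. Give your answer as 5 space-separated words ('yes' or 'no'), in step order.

Op 1: fork(P0) -> P1. 2 ppages; refcounts: pp0:2 pp1:2
Op 2: fork(P0) -> P2. 2 ppages; refcounts: pp0:3 pp1:3
Op 3: read(P2, v1) -> 45. No state change.
Op 4: write(P2, v0, 189). refcount(pp0)=3>1 -> COPY to pp2. 3 ppages; refcounts: pp0:2 pp1:3 pp2:1
Op 5: write(P0, v1, 135). refcount(pp1)=3>1 -> COPY to pp3. 4 ppages; refcounts: pp0:2 pp1:2 pp2:1 pp3:1
Op 6: write(P0, v0, 139). refcount(pp0)=2>1 -> COPY to pp4. 5 ppages; refcounts: pp0:1 pp1:2 pp2:1 pp3:1 pp4:1
Op 7: read(P1, v1) -> 45. No state change.
Op 8: write(P1, v0, 160). refcount(pp0)=1 -> write in place. 5 ppages; refcounts: pp0:1 pp1:2 pp2:1 pp3:1 pp4:1
Op 9: write(P1, v1, 136). refcount(pp1)=2>1 -> COPY to pp5. 6 ppages; refcounts: pp0:1 pp1:1 pp2:1 pp3:1 pp4:1 pp5:1

yes yes yes no yes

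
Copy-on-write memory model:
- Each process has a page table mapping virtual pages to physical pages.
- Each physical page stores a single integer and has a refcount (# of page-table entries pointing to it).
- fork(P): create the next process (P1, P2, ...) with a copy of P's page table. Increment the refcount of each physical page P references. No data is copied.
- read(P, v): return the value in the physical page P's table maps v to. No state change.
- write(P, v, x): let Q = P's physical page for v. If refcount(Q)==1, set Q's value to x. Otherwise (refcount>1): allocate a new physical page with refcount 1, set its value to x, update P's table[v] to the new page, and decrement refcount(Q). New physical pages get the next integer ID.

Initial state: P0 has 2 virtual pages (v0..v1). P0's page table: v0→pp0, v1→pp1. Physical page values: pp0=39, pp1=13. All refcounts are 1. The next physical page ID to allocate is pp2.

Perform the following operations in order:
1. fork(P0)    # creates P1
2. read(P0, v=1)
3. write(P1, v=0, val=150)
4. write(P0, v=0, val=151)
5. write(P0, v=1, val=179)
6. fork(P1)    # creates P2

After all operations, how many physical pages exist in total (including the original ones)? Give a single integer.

Op 1: fork(P0) -> P1. 2 ppages; refcounts: pp0:2 pp1:2
Op 2: read(P0, v1) -> 13. No state change.
Op 3: write(P1, v0, 150). refcount(pp0)=2>1 -> COPY to pp2. 3 ppages; refcounts: pp0:1 pp1:2 pp2:1
Op 4: write(P0, v0, 151). refcount(pp0)=1 -> write in place. 3 ppages; refcounts: pp0:1 pp1:2 pp2:1
Op 5: write(P0, v1, 179). refcount(pp1)=2>1 -> COPY to pp3. 4 ppages; refcounts: pp0:1 pp1:1 pp2:1 pp3:1
Op 6: fork(P1) -> P2. 4 ppages; refcounts: pp0:1 pp1:2 pp2:2 pp3:1

Answer: 4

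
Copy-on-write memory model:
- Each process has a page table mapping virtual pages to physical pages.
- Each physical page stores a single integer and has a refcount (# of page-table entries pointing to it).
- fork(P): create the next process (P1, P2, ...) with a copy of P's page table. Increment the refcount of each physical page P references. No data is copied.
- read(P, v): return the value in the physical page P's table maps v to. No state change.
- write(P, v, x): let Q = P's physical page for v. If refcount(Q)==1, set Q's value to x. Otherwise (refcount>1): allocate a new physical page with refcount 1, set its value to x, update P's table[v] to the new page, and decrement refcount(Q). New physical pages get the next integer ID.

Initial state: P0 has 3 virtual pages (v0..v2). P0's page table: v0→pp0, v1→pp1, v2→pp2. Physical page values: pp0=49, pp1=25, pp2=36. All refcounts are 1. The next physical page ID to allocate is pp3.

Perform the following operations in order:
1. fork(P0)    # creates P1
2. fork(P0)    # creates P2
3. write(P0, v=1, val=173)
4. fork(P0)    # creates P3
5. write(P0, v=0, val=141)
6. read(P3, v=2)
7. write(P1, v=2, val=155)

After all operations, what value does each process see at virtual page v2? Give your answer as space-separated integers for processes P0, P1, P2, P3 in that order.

Answer: 36 155 36 36

Derivation:
Op 1: fork(P0) -> P1. 3 ppages; refcounts: pp0:2 pp1:2 pp2:2
Op 2: fork(P0) -> P2. 3 ppages; refcounts: pp0:3 pp1:3 pp2:3
Op 3: write(P0, v1, 173). refcount(pp1)=3>1 -> COPY to pp3. 4 ppages; refcounts: pp0:3 pp1:2 pp2:3 pp3:1
Op 4: fork(P0) -> P3. 4 ppages; refcounts: pp0:4 pp1:2 pp2:4 pp3:2
Op 5: write(P0, v0, 141). refcount(pp0)=4>1 -> COPY to pp4. 5 ppages; refcounts: pp0:3 pp1:2 pp2:4 pp3:2 pp4:1
Op 6: read(P3, v2) -> 36. No state change.
Op 7: write(P1, v2, 155). refcount(pp2)=4>1 -> COPY to pp5. 6 ppages; refcounts: pp0:3 pp1:2 pp2:3 pp3:2 pp4:1 pp5:1
P0: v2 -> pp2 = 36
P1: v2 -> pp5 = 155
P2: v2 -> pp2 = 36
P3: v2 -> pp2 = 36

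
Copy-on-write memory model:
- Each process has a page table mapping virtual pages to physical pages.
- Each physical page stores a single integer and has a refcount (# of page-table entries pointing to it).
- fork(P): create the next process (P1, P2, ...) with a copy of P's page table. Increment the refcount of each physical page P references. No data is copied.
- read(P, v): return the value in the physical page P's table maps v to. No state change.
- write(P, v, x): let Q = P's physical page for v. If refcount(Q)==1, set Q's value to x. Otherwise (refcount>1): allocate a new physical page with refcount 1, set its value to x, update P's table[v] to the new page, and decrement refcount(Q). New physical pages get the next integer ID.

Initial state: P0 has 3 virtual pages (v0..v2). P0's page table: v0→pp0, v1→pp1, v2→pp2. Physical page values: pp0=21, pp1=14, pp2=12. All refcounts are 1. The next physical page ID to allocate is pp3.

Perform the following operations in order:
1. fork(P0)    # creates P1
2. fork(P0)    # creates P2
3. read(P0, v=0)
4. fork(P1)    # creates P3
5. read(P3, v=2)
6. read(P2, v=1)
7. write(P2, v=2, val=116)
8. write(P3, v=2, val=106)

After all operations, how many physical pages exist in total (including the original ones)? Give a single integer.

Answer: 5

Derivation:
Op 1: fork(P0) -> P1. 3 ppages; refcounts: pp0:2 pp1:2 pp2:2
Op 2: fork(P0) -> P2. 3 ppages; refcounts: pp0:3 pp1:3 pp2:3
Op 3: read(P0, v0) -> 21. No state change.
Op 4: fork(P1) -> P3. 3 ppages; refcounts: pp0:4 pp1:4 pp2:4
Op 5: read(P3, v2) -> 12. No state change.
Op 6: read(P2, v1) -> 14. No state change.
Op 7: write(P2, v2, 116). refcount(pp2)=4>1 -> COPY to pp3. 4 ppages; refcounts: pp0:4 pp1:4 pp2:3 pp3:1
Op 8: write(P3, v2, 106). refcount(pp2)=3>1 -> COPY to pp4. 5 ppages; refcounts: pp0:4 pp1:4 pp2:2 pp3:1 pp4:1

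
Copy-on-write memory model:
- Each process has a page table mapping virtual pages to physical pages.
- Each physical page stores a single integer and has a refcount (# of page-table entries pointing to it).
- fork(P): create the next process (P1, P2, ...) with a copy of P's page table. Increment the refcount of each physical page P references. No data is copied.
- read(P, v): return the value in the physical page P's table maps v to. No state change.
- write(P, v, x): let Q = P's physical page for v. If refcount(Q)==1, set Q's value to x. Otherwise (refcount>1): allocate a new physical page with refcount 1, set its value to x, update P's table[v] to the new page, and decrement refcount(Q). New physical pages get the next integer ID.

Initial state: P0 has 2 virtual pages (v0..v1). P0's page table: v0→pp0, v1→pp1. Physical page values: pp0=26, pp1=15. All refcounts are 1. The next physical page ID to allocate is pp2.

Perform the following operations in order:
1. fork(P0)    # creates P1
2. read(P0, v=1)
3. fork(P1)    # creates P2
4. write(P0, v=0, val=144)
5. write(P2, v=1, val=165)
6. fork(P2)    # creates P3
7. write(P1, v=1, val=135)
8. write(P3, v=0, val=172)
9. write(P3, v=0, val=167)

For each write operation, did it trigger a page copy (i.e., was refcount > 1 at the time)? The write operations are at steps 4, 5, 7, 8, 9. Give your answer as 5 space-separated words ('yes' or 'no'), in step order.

Op 1: fork(P0) -> P1. 2 ppages; refcounts: pp0:2 pp1:2
Op 2: read(P0, v1) -> 15. No state change.
Op 3: fork(P1) -> P2. 2 ppages; refcounts: pp0:3 pp1:3
Op 4: write(P0, v0, 144). refcount(pp0)=3>1 -> COPY to pp2. 3 ppages; refcounts: pp0:2 pp1:3 pp2:1
Op 5: write(P2, v1, 165). refcount(pp1)=3>1 -> COPY to pp3. 4 ppages; refcounts: pp0:2 pp1:2 pp2:1 pp3:1
Op 6: fork(P2) -> P3. 4 ppages; refcounts: pp0:3 pp1:2 pp2:1 pp3:2
Op 7: write(P1, v1, 135). refcount(pp1)=2>1 -> COPY to pp4. 5 ppages; refcounts: pp0:3 pp1:1 pp2:1 pp3:2 pp4:1
Op 8: write(P3, v0, 172). refcount(pp0)=3>1 -> COPY to pp5. 6 ppages; refcounts: pp0:2 pp1:1 pp2:1 pp3:2 pp4:1 pp5:1
Op 9: write(P3, v0, 167). refcount(pp5)=1 -> write in place. 6 ppages; refcounts: pp0:2 pp1:1 pp2:1 pp3:2 pp4:1 pp5:1

yes yes yes yes no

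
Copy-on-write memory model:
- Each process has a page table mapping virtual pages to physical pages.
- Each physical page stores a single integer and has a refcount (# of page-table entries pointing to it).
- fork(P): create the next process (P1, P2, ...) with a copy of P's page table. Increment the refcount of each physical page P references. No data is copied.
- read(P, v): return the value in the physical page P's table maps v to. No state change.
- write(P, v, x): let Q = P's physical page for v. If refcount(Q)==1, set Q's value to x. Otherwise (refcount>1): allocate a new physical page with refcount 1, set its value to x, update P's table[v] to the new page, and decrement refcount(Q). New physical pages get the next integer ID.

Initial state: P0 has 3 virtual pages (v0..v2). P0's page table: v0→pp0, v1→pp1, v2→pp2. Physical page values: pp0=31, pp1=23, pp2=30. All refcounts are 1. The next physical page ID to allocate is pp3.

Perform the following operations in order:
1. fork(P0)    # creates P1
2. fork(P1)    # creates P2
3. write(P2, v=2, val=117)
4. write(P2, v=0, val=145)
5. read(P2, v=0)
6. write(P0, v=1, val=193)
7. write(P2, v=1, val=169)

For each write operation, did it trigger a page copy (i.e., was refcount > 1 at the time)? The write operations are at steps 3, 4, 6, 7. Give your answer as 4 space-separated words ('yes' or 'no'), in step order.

Op 1: fork(P0) -> P1. 3 ppages; refcounts: pp0:2 pp1:2 pp2:2
Op 2: fork(P1) -> P2. 3 ppages; refcounts: pp0:3 pp1:3 pp2:3
Op 3: write(P2, v2, 117). refcount(pp2)=3>1 -> COPY to pp3. 4 ppages; refcounts: pp0:3 pp1:3 pp2:2 pp3:1
Op 4: write(P2, v0, 145). refcount(pp0)=3>1 -> COPY to pp4. 5 ppages; refcounts: pp0:2 pp1:3 pp2:2 pp3:1 pp4:1
Op 5: read(P2, v0) -> 145. No state change.
Op 6: write(P0, v1, 193). refcount(pp1)=3>1 -> COPY to pp5. 6 ppages; refcounts: pp0:2 pp1:2 pp2:2 pp3:1 pp4:1 pp5:1
Op 7: write(P2, v1, 169). refcount(pp1)=2>1 -> COPY to pp6. 7 ppages; refcounts: pp0:2 pp1:1 pp2:2 pp3:1 pp4:1 pp5:1 pp6:1

yes yes yes yes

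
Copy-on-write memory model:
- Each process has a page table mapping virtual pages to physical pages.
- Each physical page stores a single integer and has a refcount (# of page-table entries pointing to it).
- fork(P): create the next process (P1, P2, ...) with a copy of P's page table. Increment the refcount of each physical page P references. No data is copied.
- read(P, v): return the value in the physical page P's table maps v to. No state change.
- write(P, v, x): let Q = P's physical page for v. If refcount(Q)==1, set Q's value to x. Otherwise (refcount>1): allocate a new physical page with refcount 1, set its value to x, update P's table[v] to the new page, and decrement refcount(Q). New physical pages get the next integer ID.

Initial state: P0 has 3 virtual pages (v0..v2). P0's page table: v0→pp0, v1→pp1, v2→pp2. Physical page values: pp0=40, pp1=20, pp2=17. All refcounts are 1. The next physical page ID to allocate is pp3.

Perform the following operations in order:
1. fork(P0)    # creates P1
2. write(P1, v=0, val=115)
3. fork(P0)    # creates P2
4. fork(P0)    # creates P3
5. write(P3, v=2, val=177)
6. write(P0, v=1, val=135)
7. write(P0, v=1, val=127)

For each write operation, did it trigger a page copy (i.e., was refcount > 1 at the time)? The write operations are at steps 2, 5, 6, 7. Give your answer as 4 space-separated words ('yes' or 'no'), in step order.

Op 1: fork(P0) -> P1. 3 ppages; refcounts: pp0:2 pp1:2 pp2:2
Op 2: write(P1, v0, 115). refcount(pp0)=2>1 -> COPY to pp3. 4 ppages; refcounts: pp0:1 pp1:2 pp2:2 pp3:1
Op 3: fork(P0) -> P2. 4 ppages; refcounts: pp0:2 pp1:3 pp2:3 pp3:1
Op 4: fork(P0) -> P3. 4 ppages; refcounts: pp0:3 pp1:4 pp2:4 pp3:1
Op 5: write(P3, v2, 177). refcount(pp2)=4>1 -> COPY to pp4. 5 ppages; refcounts: pp0:3 pp1:4 pp2:3 pp3:1 pp4:1
Op 6: write(P0, v1, 135). refcount(pp1)=4>1 -> COPY to pp5. 6 ppages; refcounts: pp0:3 pp1:3 pp2:3 pp3:1 pp4:1 pp5:1
Op 7: write(P0, v1, 127). refcount(pp5)=1 -> write in place. 6 ppages; refcounts: pp0:3 pp1:3 pp2:3 pp3:1 pp4:1 pp5:1

yes yes yes no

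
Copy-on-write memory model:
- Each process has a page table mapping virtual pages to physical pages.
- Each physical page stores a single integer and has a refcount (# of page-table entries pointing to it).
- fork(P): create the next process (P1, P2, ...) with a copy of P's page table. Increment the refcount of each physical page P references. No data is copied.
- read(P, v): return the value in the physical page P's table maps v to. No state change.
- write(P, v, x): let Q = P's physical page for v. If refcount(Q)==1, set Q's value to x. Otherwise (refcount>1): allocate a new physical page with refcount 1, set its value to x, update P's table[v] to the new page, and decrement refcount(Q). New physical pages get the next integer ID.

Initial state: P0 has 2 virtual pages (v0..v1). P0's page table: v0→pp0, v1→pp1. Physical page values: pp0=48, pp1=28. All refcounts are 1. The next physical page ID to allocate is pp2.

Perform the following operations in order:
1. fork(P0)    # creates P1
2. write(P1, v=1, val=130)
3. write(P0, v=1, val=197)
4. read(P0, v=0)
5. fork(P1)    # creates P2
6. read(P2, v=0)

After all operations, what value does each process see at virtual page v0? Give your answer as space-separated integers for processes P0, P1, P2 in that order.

Answer: 48 48 48

Derivation:
Op 1: fork(P0) -> P1. 2 ppages; refcounts: pp0:2 pp1:2
Op 2: write(P1, v1, 130). refcount(pp1)=2>1 -> COPY to pp2. 3 ppages; refcounts: pp0:2 pp1:1 pp2:1
Op 3: write(P0, v1, 197). refcount(pp1)=1 -> write in place. 3 ppages; refcounts: pp0:2 pp1:1 pp2:1
Op 4: read(P0, v0) -> 48. No state change.
Op 5: fork(P1) -> P2. 3 ppages; refcounts: pp0:3 pp1:1 pp2:2
Op 6: read(P2, v0) -> 48. No state change.
P0: v0 -> pp0 = 48
P1: v0 -> pp0 = 48
P2: v0 -> pp0 = 48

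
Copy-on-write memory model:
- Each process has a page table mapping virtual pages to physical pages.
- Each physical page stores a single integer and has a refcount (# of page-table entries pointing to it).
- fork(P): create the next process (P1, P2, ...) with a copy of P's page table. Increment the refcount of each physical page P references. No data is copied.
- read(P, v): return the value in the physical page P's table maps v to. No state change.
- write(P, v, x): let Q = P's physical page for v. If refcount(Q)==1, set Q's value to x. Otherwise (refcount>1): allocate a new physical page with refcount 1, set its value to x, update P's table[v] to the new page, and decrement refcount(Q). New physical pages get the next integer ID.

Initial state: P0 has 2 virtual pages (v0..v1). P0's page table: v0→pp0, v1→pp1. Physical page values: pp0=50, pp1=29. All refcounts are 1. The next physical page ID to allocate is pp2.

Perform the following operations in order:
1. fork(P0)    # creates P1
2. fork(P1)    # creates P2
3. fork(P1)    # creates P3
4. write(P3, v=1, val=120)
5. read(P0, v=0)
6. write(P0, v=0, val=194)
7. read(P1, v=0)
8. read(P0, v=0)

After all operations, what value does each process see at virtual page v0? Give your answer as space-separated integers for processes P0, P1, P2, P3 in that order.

Op 1: fork(P0) -> P1. 2 ppages; refcounts: pp0:2 pp1:2
Op 2: fork(P1) -> P2. 2 ppages; refcounts: pp0:3 pp1:3
Op 3: fork(P1) -> P3. 2 ppages; refcounts: pp0:4 pp1:4
Op 4: write(P3, v1, 120). refcount(pp1)=4>1 -> COPY to pp2. 3 ppages; refcounts: pp0:4 pp1:3 pp2:1
Op 5: read(P0, v0) -> 50. No state change.
Op 6: write(P0, v0, 194). refcount(pp0)=4>1 -> COPY to pp3. 4 ppages; refcounts: pp0:3 pp1:3 pp2:1 pp3:1
Op 7: read(P1, v0) -> 50. No state change.
Op 8: read(P0, v0) -> 194. No state change.
P0: v0 -> pp3 = 194
P1: v0 -> pp0 = 50
P2: v0 -> pp0 = 50
P3: v0 -> pp0 = 50

Answer: 194 50 50 50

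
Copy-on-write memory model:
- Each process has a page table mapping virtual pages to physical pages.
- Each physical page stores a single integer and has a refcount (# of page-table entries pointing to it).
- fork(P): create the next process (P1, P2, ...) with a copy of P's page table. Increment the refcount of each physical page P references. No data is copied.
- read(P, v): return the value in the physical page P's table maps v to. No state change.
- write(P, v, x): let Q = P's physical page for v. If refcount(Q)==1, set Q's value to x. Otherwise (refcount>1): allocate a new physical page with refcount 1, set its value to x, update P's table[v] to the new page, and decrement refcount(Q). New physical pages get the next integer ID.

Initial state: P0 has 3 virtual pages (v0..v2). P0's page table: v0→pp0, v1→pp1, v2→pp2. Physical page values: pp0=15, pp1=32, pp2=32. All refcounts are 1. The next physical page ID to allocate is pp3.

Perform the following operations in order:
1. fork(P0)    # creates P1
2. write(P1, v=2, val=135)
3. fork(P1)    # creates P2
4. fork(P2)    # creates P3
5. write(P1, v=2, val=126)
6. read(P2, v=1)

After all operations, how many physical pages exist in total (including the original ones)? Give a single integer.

Answer: 5

Derivation:
Op 1: fork(P0) -> P1. 3 ppages; refcounts: pp0:2 pp1:2 pp2:2
Op 2: write(P1, v2, 135). refcount(pp2)=2>1 -> COPY to pp3. 4 ppages; refcounts: pp0:2 pp1:2 pp2:1 pp3:1
Op 3: fork(P1) -> P2. 4 ppages; refcounts: pp0:3 pp1:3 pp2:1 pp3:2
Op 4: fork(P2) -> P3. 4 ppages; refcounts: pp0:4 pp1:4 pp2:1 pp3:3
Op 5: write(P1, v2, 126). refcount(pp3)=3>1 -> COPY to pp4. 5 ppages; refcounts: pp0:4 pp1:4 pp2:1 pp3:2 pp4:1
Op 6: read(P2, v1) -> 32. No state change.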